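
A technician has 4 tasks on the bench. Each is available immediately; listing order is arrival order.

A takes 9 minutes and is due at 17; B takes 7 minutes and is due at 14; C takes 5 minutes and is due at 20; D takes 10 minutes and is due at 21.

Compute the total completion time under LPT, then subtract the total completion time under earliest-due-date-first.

LPT (decreasing processing time): D A B C.
D: 0→10
A: 10→19
B: 19→26
C: 26→31
Sum = 10+19+26+31 = 86.
EDD (increasing due date): B A C D.
B: 0→7
A: 7→16
C: 16→21
D: 21→31
Sum = 7+16+21+31 = 75.
Difference = 86 − 75 = 11.

11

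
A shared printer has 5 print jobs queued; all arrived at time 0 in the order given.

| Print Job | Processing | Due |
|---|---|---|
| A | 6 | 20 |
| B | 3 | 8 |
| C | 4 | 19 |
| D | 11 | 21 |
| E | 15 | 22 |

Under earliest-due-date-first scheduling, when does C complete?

7

EDD (increasing due date): B C A D E.
B: 0→3
C: 3→7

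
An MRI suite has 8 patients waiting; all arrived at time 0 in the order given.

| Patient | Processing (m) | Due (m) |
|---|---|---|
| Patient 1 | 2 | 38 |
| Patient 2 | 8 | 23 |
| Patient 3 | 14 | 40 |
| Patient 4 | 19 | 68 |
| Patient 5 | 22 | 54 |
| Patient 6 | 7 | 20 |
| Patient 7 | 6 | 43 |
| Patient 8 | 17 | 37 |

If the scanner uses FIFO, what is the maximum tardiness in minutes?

FIFO (arrival order): Patient 1 Patient 2 Patient 3 Patient 4 Patient 5 Patient 6 Patient 7 Patient 8.
Patient 1: 0→2, due 38, tardiness 0
Patient 2: 2→10, due 23, tardiness 0
Patient 3: 10→24, due 40, tardiness 0
Patient 4: 24→43, due 68, tardiness 0
Patient 5: 43→65, due 54, tardiness 11
Patient 6: 65→72, due 20, tardiness 52
Patient 7: 72→78, due 43, tardiness 35
Patient 8: 78→95, due 37, tardiness 58
Maximum = 58.

58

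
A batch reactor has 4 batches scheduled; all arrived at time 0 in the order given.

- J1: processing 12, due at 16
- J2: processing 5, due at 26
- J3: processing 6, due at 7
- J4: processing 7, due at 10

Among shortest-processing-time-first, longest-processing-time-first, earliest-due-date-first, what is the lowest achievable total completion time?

64

SPT (increasing processing time): J2 J3 J4 J1.
J2: 0→5
J3: 5→11
J4: 11→18
J1: 18→30
Sum = 5+11+18+30 = 64.
LPT (decreasing processing time): J1 J4 J3 J2.
J1: 0→12
J4: 12→19
J3: 19→25
J2: 25→30
Sum = 12+19+25+30 = 86.
EDD (increasing due date): J3 J4 J1 J2.
J3: 0→6
J4: 6→13
J1: 13→25
J2: 25→30
Sum = 6+13+25+30 = 74.
SPT 64, LPT 86, EDD 74 → minimum 64.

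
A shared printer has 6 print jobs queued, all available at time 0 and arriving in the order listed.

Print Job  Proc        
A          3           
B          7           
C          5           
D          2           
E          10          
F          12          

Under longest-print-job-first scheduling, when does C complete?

34

LPT (decreasing processing time): F E B C A D.
F: 0→12
E: 12→22
B: 22→29
C: 29→34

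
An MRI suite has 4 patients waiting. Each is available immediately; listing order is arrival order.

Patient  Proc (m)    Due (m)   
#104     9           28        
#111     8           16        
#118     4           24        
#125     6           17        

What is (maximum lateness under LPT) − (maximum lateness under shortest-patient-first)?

LPT (decreasing processing time): #104 #111 #125 #118.
#104: 0→9, due 28, lateness -19
#111: 9→17, due 16, lateness 1
#125: 17→23, due 17, lateness 6
#118: 23→27, due 24, lateness 3
Maximum = 6.
SPT (increasing processing time): #118 #125 #111 #104.
#118: 0→4, due 24, lateness -20
#125: 4→10, due 17, lateness -7
#111: 10→18, due 16, lateness 2
#104: 18→27, due 28, lateness -1
Maximum = 2.
Difference = 6 − 2 = 4.

4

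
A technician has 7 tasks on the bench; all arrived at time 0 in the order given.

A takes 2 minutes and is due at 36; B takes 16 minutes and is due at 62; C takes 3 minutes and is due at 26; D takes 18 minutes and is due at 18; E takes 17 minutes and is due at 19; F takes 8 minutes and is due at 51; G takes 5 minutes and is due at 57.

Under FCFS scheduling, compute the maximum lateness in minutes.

FIFO (arrival order): A B C D E F G.
A: 0→2, due 36, lateness -34
B: 2→18, due 62, lateness -44
C: 18→21, due 26, lateness -5
D: 21→39, due 18, lateness 21
E: 39→56, due 19, lateness 37
F: 56→64, due 51, lateness 13
G: 64→69, due 57, lateness 12
Maximum = 37.

37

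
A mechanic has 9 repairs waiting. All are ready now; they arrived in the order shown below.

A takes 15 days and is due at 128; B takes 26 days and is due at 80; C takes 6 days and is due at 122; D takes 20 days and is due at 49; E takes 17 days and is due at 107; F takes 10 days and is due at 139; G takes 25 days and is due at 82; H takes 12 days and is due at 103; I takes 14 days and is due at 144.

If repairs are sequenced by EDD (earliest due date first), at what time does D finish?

20

EDD (increasing due date): D B G H E C A F I.
D: 0→20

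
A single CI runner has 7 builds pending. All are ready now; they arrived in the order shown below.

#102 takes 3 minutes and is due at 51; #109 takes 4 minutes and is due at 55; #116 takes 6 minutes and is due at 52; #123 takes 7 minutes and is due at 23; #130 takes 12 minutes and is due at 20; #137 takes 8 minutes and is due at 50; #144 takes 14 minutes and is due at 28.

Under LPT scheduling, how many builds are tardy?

3

LPT (decreasing processing time): #144 #130 #137 #123 #116 #109 #102.
#144: 0→14, due 28, tardiness 0
#130: 14→26, due 20, tardiness 6
#137: 26→34, due 50, tardiness 0
#123: 34→41, due 23, tardiness 18
#116: 41→47, due 52, tardiness 0
#109: 47→51, due 55, tardiness 0
#102: 51→54, due 51, tardiness 3
Late builds: 3.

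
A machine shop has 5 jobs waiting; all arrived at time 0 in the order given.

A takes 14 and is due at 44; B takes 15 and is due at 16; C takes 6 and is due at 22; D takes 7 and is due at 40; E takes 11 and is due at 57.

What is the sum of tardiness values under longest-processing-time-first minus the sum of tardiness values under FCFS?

LPT (decreasing processing time): B A E D C.
B: 0→15, due 16, tardiness 0
A: 15→29, due 44, tardiness 0
E: 29→40, due 57, tardiness 0
D: 40→47, due 40, tardiness 7
C: 47→53, due 22, tardiness 31
Sum = 0+0+0+7+31 = 38.
FIFO (arrival order): A B C D E.
A: 0→14, due 44, tardiness 0
B: 14→29, due 16, tardiness 13
C: 29→35, due 22, tardiness 13
D: 35→42, due 40, tardiness 2
E: 42→53, due 57, tardiness 0
Sum = 0+13+13+2+0 = 28.
Difference = 38 − 28 = 10.

10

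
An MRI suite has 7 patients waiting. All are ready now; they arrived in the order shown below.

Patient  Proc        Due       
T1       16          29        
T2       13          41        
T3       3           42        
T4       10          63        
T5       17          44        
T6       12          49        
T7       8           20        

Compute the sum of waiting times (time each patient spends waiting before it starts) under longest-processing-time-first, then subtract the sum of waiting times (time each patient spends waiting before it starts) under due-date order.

LPT (decreasing processing time): T5 T1 T2 T6 T4 T7 T3.
T5: waits 0, runs 0→17
T1: waits 17, runs 17→33
T2: waits 33, runs 33→46
T6: waits 46, runs 46→58
T4: waits 58, runs 58→68
T7: waits 68, runs 68→76
T3: waits 76, runs 76→79
Sum = 0+17+33+46+58+68+76 = 298.
EDD (increasing due date): T7 T1 T2 T3 T5 T6 T4.
T7: waits 0, runs 0→8
T1: waits 8, runs 8→24
T2: waits 24, runs 24→37
T3: waits 37, runs 37→40
T5: waits 40, runs 40→57
T6: waits 57, runs 57→69
T4: waits 69, runs 69→79
Sum = 0+8+24+37+40+57+69 = 235.
Difference = 298 − 235 = 63.

63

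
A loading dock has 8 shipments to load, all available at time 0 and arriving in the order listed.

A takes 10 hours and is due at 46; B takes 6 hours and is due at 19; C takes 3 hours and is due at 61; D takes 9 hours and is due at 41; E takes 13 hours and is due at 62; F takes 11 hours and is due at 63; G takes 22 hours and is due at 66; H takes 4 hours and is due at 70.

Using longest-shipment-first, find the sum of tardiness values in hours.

LPT (decreasing processing time): G E F A D B H C.
G: 0→22, due 66, tardiness 0
E: 22→35, due 62, tardiness 0
F: 35→46, due 63, tardiness 0
A: 46→56, due 46, tardiness 10
D: 56→65, due 41, tardiness 24
B: 65→71, due 19, tardiness 52
H: 71→75, due 70, tardiness 5
C: 75→78, due 61, tardiness 17
Sum = 0+0+0+10+24+52+5+17 = 108.

108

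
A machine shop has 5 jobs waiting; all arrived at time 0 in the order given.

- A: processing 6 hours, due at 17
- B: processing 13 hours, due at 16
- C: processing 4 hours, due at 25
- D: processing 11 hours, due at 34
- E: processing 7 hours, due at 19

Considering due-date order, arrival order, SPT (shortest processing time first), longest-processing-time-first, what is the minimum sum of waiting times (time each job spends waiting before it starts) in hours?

59

EDD (increasing due date): B A E C D.
B: waits 0, runs 0→13
A: waits 13, runs 13→19
E: waits 19, runs 19→26
C: waits 26, runs 26→30
D: waits 30, runs 30→41
Sum = 0+13+19+26+30 = 88.
FIFO (arrival order): A B C D E.
A: waits 0, runs 0→6
B: waits 6, runs 6→19
C: waits 19, runs 19→23
D: waits 23, runs 23→34
E: waits 34, runs 34→41
Sum = 0+6+19+23+34 = 82.
SPT (increasing processing time): C A E D B.
C: waits 0, runs 0→4
A: waits 4, runs 4→10
E: waits 10, runs 10→17
D: waits 17, runs 17→28
B: waits 28, runs 28→41
Sum = 0+4+10+17+28 = 59.
LPT (decreasing processing time): B D E A C.
B: waits 0, runs 0→13
D: waits 13, runs 13→24
E: waits 24, runs 24→31
A: waits 31, runs 31→37
C: waits 37, runs 37→41
Sum = 0+13+24+31+37 = 105.
EDD 88, FIFO 82, SPT 59, LPT 105 → minimum 59.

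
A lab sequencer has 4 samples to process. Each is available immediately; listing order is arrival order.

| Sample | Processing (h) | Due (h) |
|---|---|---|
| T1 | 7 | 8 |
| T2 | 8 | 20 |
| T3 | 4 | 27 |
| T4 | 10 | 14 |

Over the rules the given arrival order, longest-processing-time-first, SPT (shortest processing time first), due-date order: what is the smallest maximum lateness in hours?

5

FIFO (arrival order): T1 T2 T3 T4.
T1: 0→7, due 8, lateness -1
T2: 7→15, due 20, lateness -5
T3: 15→19, due 27, lateness -8
T4: 19→29, due 14, lateness 15
Maximum = 15.
LPT (decreasing processing time): T4 T2 T1 T3.
T4: 0→10, due 14, lateness -4
T2: 10→18, due 20, lateness -2
T1: 18→25, due 8, lateness 17
T3: 25→29, due 27, lateness 2
Maximum = 17.
SPT (increasing processing time): T3 T1 T2 T4.
T3: 0→4, due 27, lateness -23
T1: 4→11, due 8, lateness 3
T2: 11→19, due 20, lateness -1
T4: 19→29, due 14, lateness 15
Maximum = 15.
EDD (increasing due date): T1 T4 T2 T3.
T1: 0→7, due 8, lateness -1
T4: 7→17, due 14, lateness 3
T2: 17→25, due 20, lateness 5
T3: 25→29, due 27, lateness 2
Maximum = 5.
FIFO 15, LPT 17, SPT 15, EDD 5 → minimum 5.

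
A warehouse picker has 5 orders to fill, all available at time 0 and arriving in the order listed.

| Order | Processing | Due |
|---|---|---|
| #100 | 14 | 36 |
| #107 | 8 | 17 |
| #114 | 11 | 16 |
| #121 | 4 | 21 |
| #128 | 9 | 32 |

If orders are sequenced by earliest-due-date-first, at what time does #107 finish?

19

EDD (increasing due date): #114 #107 #121 #128 #100.
#114: 0→11
#107: 11→19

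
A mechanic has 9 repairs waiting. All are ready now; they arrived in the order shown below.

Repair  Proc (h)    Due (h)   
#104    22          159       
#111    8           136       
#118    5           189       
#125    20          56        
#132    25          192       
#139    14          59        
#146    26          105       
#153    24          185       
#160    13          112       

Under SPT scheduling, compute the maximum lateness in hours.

52

SPT (increasing processing time): #118 #111 #160 #139 #125 #104 #153 #132 #146.
#118: 0→5, due 189, lateness -184
#111: 5→13, due 136, lateness -123
#160: 13→26, due 112, lateness -86
#139: 26→40, due 59, lateness -19
#125: 40→60, due 56, lateness 4
#104: 60→82, due 159, lateness -77
#153: 82→106, due 185, lateness -79
#132: 106→131, due 192, lateness -61
#146: 131→157, due 105, lateness 52
Maximum = 52.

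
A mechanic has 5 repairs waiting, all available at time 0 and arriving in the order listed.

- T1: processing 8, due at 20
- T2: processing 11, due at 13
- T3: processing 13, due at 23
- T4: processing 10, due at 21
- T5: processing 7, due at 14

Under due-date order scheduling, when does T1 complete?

26

EDD (increasing due date): T2 T5 T1 T4 T3.
T2: 0→11
T5: 11→18
T1: 18→26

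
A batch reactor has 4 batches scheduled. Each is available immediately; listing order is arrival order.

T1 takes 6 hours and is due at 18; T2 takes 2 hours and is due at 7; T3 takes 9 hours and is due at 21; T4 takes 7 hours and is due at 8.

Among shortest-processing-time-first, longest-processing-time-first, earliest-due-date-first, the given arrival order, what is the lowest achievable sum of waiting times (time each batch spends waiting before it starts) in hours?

25

SPT (increasing processing time): T2 T1 T4 T3.
T2: waits 0, runs 0→2
T1: waits 2, runs 2→8
T4: waits 8, runs 8→15
T3: waits 15, runs 15→24
Sum = 0+2+8+15 = 25.
LPT (decreasing processing time): T3 T4 T1 T2.
T3: waits 0, runs 0→9
T4: waits 9, runs 9→16
T1: waits 16, runs 16→22
T2: waits 22, runs 22→24
Sum = 0+9+16+22 = 47.
EDD (increasing due date): T2 T4 T1 T3.
T2: waits 0, runs 0→2
T4: waits 2, runs 2→9
T1: waits 9, runs 9→15
T3: waits 15, runs 15→24
Sum = 0+2+9+15 = 26.
FIFO (arrival order): T1 T2 T3 T4.
T1: waits 0, runs 0→6
T2: waits 6, runs 6→8
T3: waits 8, runs 8→17
T4: waits 17, runs 17→24
Sum = 0+6+8+17 = 31.
SPT 25, LPT 47, EDD 26, FIFO 31 → minimum 25.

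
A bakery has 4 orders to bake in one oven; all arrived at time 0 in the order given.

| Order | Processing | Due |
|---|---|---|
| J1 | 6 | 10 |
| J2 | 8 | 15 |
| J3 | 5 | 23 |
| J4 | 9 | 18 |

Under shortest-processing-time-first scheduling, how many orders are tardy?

3

SPT (increasing processing time): J3 J1 J2 J4.
J3: 0→5, due 23, tardiness 0
J1: 5→11, due 10, tardiness 1
J2: 11→19, due 15, tardiness 4
J4: 19→28, due 18, tardiness 10
Late orders: 3.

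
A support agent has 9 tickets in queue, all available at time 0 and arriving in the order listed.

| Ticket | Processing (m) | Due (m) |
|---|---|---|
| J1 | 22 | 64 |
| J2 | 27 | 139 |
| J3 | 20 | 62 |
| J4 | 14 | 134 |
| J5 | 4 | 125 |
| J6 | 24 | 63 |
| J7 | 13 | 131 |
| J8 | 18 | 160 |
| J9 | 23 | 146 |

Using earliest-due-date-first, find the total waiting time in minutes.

EDD (increasing due date): J3 J6 J1 J5 J7 J4 J2 J9 J8.
J3: waits 0, runs 0→20
J6: waits 20, runs 20→44
J1: waits 44, runs 44→66
J5: waits 66, runs 66→70
J7: waits 70, runs 70→83
J4: waits 83, runs 83→97
J2: waits 97, runs 97→124
J9: waits 124, runs 124→147
J8: waits 147, runs 147→165
Sum = 0+20+44+66+70+83+97+124+147 = 651.

651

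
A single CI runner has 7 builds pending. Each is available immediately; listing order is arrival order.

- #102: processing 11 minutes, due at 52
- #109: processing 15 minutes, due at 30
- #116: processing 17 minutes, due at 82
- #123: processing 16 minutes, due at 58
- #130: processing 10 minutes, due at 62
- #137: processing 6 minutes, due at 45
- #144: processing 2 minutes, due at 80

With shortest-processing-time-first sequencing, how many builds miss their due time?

2

SPT (increasing processing time): #144 #137 #130 #102 #109 #123 #116.
#144: 0→2, due 80, tardiness 0
#137: 2→8, due 45, tardiness 0
#130: 8→18, due 62, tardiness 0
#102: 18→29, due 52, tardiness 0
#109: 29→44, due 30, tardiness 14
#123: 44→60, due 58, tardiness 2
#116: 60→77, due 82, tardiness 0
Late builds: 2.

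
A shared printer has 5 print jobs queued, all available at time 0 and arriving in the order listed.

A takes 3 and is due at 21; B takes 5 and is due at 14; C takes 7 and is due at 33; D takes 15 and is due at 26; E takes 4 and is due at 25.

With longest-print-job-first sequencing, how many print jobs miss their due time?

3

LPT (decreasing processing time): D C B E A.
D: 0→15, due 26, tardiness 0
C: 15→22, due 33, tardiness 0
B: 22→27, due 14, tardiness 13
E: 27→31, due 25, tardiness 6
A: 31→34, due 21, tardiness 13
Late print jobs: 3.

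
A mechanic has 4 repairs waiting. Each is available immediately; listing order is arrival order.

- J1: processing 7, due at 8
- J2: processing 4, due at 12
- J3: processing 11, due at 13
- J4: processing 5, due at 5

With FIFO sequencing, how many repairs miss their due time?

FIFO (arrival order): J1 J2 J3 J4.
J1: 0→7, due 8, tardiness 0
J2: 7→11, due 12, tardiness 0
J3: 11→22, due 13, tardiness 9
J4: 22→27, due 5, tardiness 22
Late repairs: 2.

2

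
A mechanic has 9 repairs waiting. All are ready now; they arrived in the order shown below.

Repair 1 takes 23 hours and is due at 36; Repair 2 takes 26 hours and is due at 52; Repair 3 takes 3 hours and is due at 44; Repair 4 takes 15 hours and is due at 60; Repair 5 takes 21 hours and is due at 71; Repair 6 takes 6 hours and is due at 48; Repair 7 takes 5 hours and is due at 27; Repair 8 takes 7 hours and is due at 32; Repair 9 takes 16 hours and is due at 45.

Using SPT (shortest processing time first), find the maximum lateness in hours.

SPT (increasing processing time): Repair 3 Repair 7 Repair 6 Repair 8 Repair 4 Repair 9 Repair 5 Repair 1 Repair 2.
Repair 3: 0→3, due 44, lateness -41
Repair 7: 3→8, due 27, lateness -19
Repair 6: 8→14, due 48, lateness -34
Repair 8: 14→21, due 32, lateness -11
Repair 4: 21→36, due 60, lateness -24
Repair 9: 36→52, due 45, lateness 7
Repair 5: 52→73, due 71, lateness 2
Repair 1: 73→96, due 36, lateness 60
Repair 2: 96→122, due 52, lateness 70
Maximum = 70.

70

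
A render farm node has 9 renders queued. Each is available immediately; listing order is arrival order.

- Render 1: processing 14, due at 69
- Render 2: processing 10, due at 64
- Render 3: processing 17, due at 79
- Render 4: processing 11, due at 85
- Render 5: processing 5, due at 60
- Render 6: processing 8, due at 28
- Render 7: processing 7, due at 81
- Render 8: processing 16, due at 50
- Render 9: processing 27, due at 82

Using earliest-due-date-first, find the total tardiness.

52

EDD (increasing due date): Render 6 Render 8 Render 5 Render 2 Render 1 Render 3 Render 7 Render 9 Render 4.
Render 6: 0→8, due 28, tardiness 0
Render 8: 8→24, due 50, tardiness 0
Render 5: 24→29, due 60, tardiness 0
Render 2: 29→39, due 64, tardiness 0
Render 1: 39→53, due 69, tardiness 0
Render 3: 53→70, due 79, tardiness 0
Render 7: 70→77, due 81, tardiness 0
Render 9: 77→104, due 82, tardiness 22
Render 4: 104→115, due 85, tardiness 30
Sum = 0+0+0+0+0+0+0+22+30 = 52.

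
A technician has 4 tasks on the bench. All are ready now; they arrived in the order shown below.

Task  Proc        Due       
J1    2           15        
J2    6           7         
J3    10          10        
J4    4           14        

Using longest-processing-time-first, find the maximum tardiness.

LPT (decreasing processing time): J3 J2 J4 J1.
J3: 0→10, due 10, tardiness 0
J2: 10→16, due 7, tardiness 9
J4: 16→20, due 14, tardiness 6
J1: 20→22, due 15, tardiness 7
Maximum = 9.

9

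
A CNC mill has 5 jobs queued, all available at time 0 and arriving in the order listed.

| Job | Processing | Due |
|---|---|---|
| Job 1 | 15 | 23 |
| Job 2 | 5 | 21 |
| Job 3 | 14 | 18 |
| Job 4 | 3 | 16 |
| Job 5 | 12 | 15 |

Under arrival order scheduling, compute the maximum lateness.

34

FIFO (arrival order): Job 1 Job 2 Job 3 Job 4 Job 5.
Job 1: 0→15, due 23, lateness -8
Job 2: 15→20, due 21, lateness -1
Job 3: 20→34, due 18, lateness 16
Job 4: 34→37, due 16, lateness 21
Job 5: 37→49, due 15, lateness 34
Maximum = 34.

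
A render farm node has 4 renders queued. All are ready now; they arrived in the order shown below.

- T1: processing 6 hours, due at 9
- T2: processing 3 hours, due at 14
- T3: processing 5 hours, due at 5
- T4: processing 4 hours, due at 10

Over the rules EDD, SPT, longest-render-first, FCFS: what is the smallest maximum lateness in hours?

EDD (increasing due date): T3 T1 T4 T2.
T3: 0→5, due 5, lateness 0
T1: 5→11, due 9, lateness 2
T4: 11→15, due 10, lateness 5
T2: 15→18, due 14, lateness 4
Maximum = 5.
SPT (increasing processing time): T2 T4 T3 T1.
T2: 0→3, due 14, lateness -11
T4: 3→7, due 10, lateness -3
T3: 7→12, due 5, lateness 7
T1: 12→18, due 9, lateness 9
Maximum = 9.
LPT (decreasing processing time): T1 T3 T4 T2.
T1: 0→6, due 9, lateness -3
T3: 6→11, due 5, lateness 6
T4: 11→15, due 10, lateness 5
T2: 15→18, due 14, lateness 4
Maximum = 6.
FIFO (arrival order): T1 T2 T3 T4.
T1: 0→6, due 9, lateness -3
T2: 6→9, due 14, lateness -5
T3: 9→14, due 5, lateness 9
T4: 14→18, due 10, lateness 8
Maximum = 9.
EDD 5, SPT 9, LPT 6, FIFO 9 → minimum 5.

5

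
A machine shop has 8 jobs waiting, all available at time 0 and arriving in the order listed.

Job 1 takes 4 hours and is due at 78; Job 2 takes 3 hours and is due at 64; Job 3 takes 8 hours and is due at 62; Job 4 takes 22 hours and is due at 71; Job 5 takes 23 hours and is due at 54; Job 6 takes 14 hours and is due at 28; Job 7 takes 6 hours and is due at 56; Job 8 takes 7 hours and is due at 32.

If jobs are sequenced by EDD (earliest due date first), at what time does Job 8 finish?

EDD (increasing due date): Job 6 Job 8 Job 5 Job 7 Job 3 Job 2 Job 4 Job 1.
Job 6: 0→14
Job 8: 14→21

21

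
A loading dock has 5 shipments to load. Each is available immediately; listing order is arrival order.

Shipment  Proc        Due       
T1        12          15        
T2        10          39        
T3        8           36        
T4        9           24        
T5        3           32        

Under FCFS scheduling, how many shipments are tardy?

FIFO (arrival order): T1 T2 T3 T4 T5.
T1: 0→12, due 15, tardiness 0
T2: 12→22, due 39, tardiness 0
T3: 22→30, due 36, tardiness 0
T4: 30→39, due 24, tardiness 15
T5: 39→42, due 32, tardiness 10
Late shipments: 2.

2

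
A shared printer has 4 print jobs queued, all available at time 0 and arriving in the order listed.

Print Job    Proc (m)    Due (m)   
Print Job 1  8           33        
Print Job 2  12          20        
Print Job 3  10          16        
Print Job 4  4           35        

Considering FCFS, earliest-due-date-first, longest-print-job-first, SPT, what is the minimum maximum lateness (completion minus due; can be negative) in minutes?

2

FIFO (arrival order): Print Job 1 Print Job 2 Print Job 3 Print Job 4.
Print Job 1: 0→8, due 33, lateness -25
Print Job 2: 8→20, due 20, lateness 0
Print Job 3: 20→30, due 16, lateness 14
Print Job 4: 30→34, due 35, lateness -1
Maximum = 14.
EDD (increasing due date): Print Job 3 Print Job 2 Print Job 1 Print Job 4.
Print Job 3: 0→10, due 16, lateness -6
Print Job 2: 10→22, due 20, lateness 2
Print Job 1: 22→30, due 33, lateness -3
Print Job 4: 30→34, due 35, lateness -1
Maximum = 2.
LPT (decreasing processing time): Print Job 2 Print Job 3 Print Job 1 Print Job 4.
Print Job 2: 0→12, due 20, lateness -8
Print Job 3: 12→22, due 16, lateness 6
Print Job 1: 22→30, due 33, lateness -3
Print Job 4: 30→34, due 35, lateness -1
Maximum = 6.
SPT (increasing processing time): Print Job 4 Print Job 1 Print Job 3 Print Job 2.
Print Job 4: 0→4, due 35, lateness -31
Print Job 1: 4→12, due 33, lateness -21
Print Job 3: 12→22, due 16, lateness 6
Print Job 2: 22→34, due 20, lateness 14
Maximum = 14.
FIFO 14, EDD 2, LPT 6, SPT 14 → minimum 2.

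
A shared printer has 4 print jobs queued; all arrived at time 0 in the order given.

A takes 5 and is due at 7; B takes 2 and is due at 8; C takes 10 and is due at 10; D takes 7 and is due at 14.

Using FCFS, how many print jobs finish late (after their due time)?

FIFO (arrival order): A B C D.
A: 0→5, due 7, tardiness 0
B: 5→7, due 8, tardiness 0
C: 7→17, due 10, tardiness 7
D: 17→24, due 14, tardiness 10
Late print jobs: 2.

2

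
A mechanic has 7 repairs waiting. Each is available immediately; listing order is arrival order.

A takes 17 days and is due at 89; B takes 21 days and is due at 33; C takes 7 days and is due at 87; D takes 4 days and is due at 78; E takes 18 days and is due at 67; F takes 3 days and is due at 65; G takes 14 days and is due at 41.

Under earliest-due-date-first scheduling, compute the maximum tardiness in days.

0

EDD (increasing due date): B G F E D C A.
B: 0→21, due 33, tardiness 0
G: 21→35, due 41, tardiness 0
F: 35→38, due 65, tardiness 0
E: 38→56, due 67, tardiness 0
D: 56→60, due 78, tardiness 0
C: 60→67, due 87, tardiness 0
A: 67→84, due 89, tardiness 0
Maximum = 0.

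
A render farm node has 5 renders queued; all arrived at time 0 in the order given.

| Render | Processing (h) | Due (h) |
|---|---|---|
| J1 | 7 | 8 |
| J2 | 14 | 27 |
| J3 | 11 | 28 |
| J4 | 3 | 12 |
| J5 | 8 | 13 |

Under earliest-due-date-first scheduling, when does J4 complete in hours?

10

EDD (increasing due date): J1 J4 J5 J2 J3.
J1: 0→7
J4: 7→10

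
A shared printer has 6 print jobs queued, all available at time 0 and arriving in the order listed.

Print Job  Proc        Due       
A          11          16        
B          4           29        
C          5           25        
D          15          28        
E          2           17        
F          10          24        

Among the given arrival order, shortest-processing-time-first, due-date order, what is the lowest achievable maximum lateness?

FIFO (arrival order): A B C D E F.
A: 0→11, due 16, lateness -5
B: 11→15, due 29, lateness -14
C: 15→20, due 25, lateness -5
D: 20→35, due 28, lateness 7
E: 35→37, due 17, lateness 20
F: 37→47, due 24, lateness 23
Maximum = 23.
SPT (increasing processing time): E B C F A D.
E: 0→2, due 17, lateness -15
B: 2→6, due 29, lateness -23
C: 6→11, due 25, lateness -14
F: 11→21, due 24, lateness -3
A: 21→32, due 16, lateness 16
D: 32→47, due 28, lateness 19
Maximum = 19.
EDD (increasing due date): A E F C D B.
A: 0→11, due 16, lateness -5
E: 11→13, due 17, lateness -4
F: 13→23, due 24, lateness -1
C: 23→28, due 25, lateness 3
D: 28→43, due 28, lateness 15
B: 43→47, due 29, lateness 18
Maximum = 18.
FIFO 23, SPT 19, EDD 18 → minimum 18.

18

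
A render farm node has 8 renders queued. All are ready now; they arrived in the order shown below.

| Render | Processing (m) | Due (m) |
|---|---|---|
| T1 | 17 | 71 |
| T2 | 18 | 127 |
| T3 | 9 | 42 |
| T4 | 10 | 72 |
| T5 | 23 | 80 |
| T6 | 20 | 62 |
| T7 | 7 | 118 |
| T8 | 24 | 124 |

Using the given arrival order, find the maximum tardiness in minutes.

35

FIFO (arrival order): T1 T2 T3 T4 T5 T6 T7 T8.
T1: 0→17, due 71, tardiness 0
T2: 17→35, due 127, tardiness 0
T3: 35→44, due 42, tardiness 2
T4: 44→54, due 72, tardiness 0
T5: 54→77, due 80, tardiness 0
T6: 77→97, due 62, tardiness 35
T7: 97→104, due 118, tardiness 0
T8: 104→128, due 124, tardiness 4
Maximum = 35.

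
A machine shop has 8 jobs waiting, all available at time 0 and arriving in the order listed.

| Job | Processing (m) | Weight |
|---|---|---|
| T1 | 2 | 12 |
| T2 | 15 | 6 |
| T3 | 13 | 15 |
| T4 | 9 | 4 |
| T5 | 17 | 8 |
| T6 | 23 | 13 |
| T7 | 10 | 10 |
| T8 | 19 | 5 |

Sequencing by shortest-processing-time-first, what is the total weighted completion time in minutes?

SPT (increasing processing time): T1 T4 T7 T3 T2 T5 T8 T6.
T1: finishes 2, weight 12, w·C = 24
T4: finishes 11, weight 4, w·C = 44
T7: finishes 21, weight 10, w·C = 210
T3: finishes 34, weight 15, w·C = 510
T2: finishes 49, weight 6, w·C = 294
T5: finishes 66, weight 8, w·C = 528
T8: finishes 85, weight 5, w·C = 425
T6: finishes 108, weight 13, w·C = 1404
Sum = 24+44+210+510+294+528+425+1404 = 3439.

3439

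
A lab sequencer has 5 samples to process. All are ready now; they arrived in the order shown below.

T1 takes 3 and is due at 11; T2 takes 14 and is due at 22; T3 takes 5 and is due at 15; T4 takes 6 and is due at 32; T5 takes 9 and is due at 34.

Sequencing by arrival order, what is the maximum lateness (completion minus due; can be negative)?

FIFO (arrival order): T1 T2 T3 T4 T5.
T1: 0→3, due 11, lateness -8
T2: 3→17, due 22, lateness -5
T3: 17→22, due 15, lateness 7
T4: 22→28, due 32, lateness -4
T5: 28→37, due 34, lateness 3
Maximum = 7.

7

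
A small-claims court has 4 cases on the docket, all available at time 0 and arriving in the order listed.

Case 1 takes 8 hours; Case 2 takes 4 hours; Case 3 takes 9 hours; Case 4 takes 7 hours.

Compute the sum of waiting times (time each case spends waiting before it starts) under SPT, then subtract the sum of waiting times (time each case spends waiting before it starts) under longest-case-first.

-16

SPT (increasing processing time): Case 2 Case 4 Case 1 Case 3.
Case 2: waits 0, runs 0→4
Case 4: waits 4, runs 4→11
Case 1: waits 11, runs 11→19
Case 3: waits 19, runs 19→28
Sum = 0+4+11+19 = 34.
LPT (decreasing processing time): Case 3 Case 1 Case 4 Case 2.
Case 3: waits 0, runs 0→9
Case 1: waits 9, runs 9→17
Case 4: waits 17, runs 17→24
Case 2: waits 24, runs 24→28
Sum = 0+9+17+24 = 50.
Difference = 34 − 50 = -16.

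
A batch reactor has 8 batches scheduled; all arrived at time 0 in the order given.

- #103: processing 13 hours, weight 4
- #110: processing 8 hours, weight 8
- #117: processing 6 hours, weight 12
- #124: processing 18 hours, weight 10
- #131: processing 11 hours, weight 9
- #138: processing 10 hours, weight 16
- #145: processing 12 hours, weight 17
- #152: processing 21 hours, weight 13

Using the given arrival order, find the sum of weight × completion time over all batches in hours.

5167

FIFO (arrival order): #103 #110 #117 #124 #131 #138 #145 #152.
#103: finishes 13, weight 4, w·C = 52
#110: finishes 21, weight 8, w·C = 168
#117: finishes 27, weight 12, w·C = 324
#124: finishes 45, weight 10, w·C = 450
#131: finishes 56, weight 9, w·C = 504
#138: finishes 66, weight 16, w·C = 1056
#145: finishes 78, weight 17, w·C = 1326
#152: finishes 99, weight 13, w·C = 1287
Sum = 52+168+324+450+504+1056+1326+1287 = 5167.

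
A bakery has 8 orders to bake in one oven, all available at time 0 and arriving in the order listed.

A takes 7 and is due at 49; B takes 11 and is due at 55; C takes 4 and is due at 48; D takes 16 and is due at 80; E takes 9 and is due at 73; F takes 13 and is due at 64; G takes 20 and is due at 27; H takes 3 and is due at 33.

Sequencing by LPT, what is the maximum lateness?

50

LPT (decreasing processing time): G D F B E A C H.
G: 0→20, due 27, lateness -7
D: 20→36, due 80, lateness -44
F: 36→49, due 64, lateness -15
B: 49→60, due 55, lateness 5
E: 60→69, due 73, lateness -4
A: 69→76, due 49, lateness 27
C: 76→80, due 48, lateness 32
H: 80→83, due 33, lateness 50
Maximum = 50.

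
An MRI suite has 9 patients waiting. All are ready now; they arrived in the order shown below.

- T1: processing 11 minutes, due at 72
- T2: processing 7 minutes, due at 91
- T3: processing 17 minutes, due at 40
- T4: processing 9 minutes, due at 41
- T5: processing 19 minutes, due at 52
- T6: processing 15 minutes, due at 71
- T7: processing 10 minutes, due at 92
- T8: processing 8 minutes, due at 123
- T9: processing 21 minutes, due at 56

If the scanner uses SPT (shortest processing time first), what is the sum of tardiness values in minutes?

SPT (increasing processing time): T2 T8 T4 T7 T1 T6 T3 T5 T9.
T2: 0→7, due 91, tardiness 0
T8: 7→15, due 123, tardiness 0
T4: 15→24, due 41, tardiness 0
T7: 24→34, due 92, tardiness 0
T1: 34→45, due 72, tardiness 0
T6: 45→60, due 71, tardiness 0
T3: 60→77, due 40, tardiness 37
T5: 77→96, due 52, tardiness 44
T9: 96→117, due 56, tardiness 61
Sum = 0+0+0+0+0+0+37+44+61 = 142.

142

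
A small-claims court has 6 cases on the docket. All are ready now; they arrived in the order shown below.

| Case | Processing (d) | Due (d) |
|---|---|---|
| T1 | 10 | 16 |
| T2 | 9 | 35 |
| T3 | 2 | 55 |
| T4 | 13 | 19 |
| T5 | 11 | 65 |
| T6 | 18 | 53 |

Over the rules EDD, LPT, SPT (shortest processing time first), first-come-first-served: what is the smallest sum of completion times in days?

174

EDD (increasing due date): T1 T4 T2 T6 T3 T5.
T1: 0→10
T4: 10→23
T2: 23→32
T6: 32→50
T3: 50→52
T5: 52→63
Sum = 10+23+32+50+52+63 = 230.
LPT (decreasing processing time): T6 T4 T5 T1 T2 T3.
T6: 0→18
T4: 18→31
T5: 31→42
T1: 42→52
T2: 52→61
T3: 61→63
Sum = 18+31+42+52+61+63 = 267.
SPT (increasing processing time): T3 T2 T1 T5 T4 T6.
T3: 0→2
T2: 2→11
T1: 11→21
T5: 21→32
T4: 32→45
T6: 45→63
Sum = 2+11+21+32+45+63 = 174.
FIFO (arrival order): T1 T2 T3 T4 T5 T6.
T1: 0→10
T2: 10→19
T3: 19→21
T4: 21→34
T5: 34→45
T6: 45→63
Sum = 10+19+21+34+45+63 = 192.
EDD 230, LPT 267, SPT 174, FIFO 192 → minimum 174.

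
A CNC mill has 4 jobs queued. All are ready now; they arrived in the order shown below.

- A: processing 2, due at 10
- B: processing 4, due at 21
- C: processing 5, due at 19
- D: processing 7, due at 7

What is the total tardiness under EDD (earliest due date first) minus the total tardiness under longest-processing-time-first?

-8

EDD (increasing due date): D A C B.
D: 0→7, due 7, tardiness 0
A: 7→9, due 10, tardiness 0
C: 9→14, due 19, tardiness 0
B: 14→18, due 21, tardiness 0
Sum = 0+0+0+0 = 0.
LPT (decreasing processing time): D C B A.
D: 0→7, due 7, tardiness 0
C: 7→12, due 19, tardiness 0
B: 12→16, due 21, tardiness 0
A: 16→18, due 10, tardiness 8
Sum = 0+0+0+8 = 8.
Difference = 0 − 8 = -8.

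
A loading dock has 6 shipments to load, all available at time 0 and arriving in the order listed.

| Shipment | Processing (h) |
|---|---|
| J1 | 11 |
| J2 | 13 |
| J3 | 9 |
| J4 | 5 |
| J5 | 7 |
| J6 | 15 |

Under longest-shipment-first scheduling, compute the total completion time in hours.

245

LPT (decreasing processing time): J6 J2 J1 J3 J5 J4.
J6: 0→15
J2: 15→28
J1: 28→39
J3: 39→48
J5: 48→55
J4: 55→60
Sum = 15+28+39+48+55+60 = 245.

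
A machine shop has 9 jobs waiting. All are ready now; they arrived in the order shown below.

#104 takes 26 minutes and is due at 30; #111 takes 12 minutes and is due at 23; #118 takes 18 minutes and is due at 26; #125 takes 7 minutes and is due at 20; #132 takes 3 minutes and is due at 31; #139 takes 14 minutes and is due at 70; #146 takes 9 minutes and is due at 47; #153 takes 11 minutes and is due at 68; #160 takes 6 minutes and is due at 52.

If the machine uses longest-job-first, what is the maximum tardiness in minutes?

LPT (decreasing processing time): #104 #118 #139 #111 #153 #146 #125 #160 #132.
#104: 0→26, due 30, tardiness 0
#118: 26→44, due 26, tardiness 18
#139: 44→58, due 70, tardiness 0
#111: 58→70, due 23, tardiness 47
#153: 70→81, due 68, tardiness 13
#146: 81→90, due 47, tardiness 43
#125: 90→97, due 20, tardiness 77
#160: 97→103, due 52, tardiness 51
#132: 103→106, due 31, tardiness 75
Maximum = 77.

77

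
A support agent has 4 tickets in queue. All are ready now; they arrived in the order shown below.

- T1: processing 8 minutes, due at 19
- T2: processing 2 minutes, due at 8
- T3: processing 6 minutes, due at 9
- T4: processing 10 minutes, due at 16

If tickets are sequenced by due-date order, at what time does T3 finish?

8

EDD (increasing due date): T2 T3 T4 T1.
T2: 0→2
T3: 2→8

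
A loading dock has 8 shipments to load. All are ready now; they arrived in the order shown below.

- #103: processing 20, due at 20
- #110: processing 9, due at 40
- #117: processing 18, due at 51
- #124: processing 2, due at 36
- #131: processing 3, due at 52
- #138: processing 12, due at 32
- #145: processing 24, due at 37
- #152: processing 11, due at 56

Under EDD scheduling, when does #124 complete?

34

EDD (increasing due date): #103 #138 #124 #145 #110 #117 #131 #152.
#103: 0→20
#138: 20→32
#124: 32→34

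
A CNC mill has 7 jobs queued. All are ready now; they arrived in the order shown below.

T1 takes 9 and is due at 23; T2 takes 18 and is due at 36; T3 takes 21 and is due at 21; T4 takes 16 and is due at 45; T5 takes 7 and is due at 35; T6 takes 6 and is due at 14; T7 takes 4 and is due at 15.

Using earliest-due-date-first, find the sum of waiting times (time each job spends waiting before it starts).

199

EDD (increasing due date): T6 T7 T3 T1 T5 T2 T4.
T6: waits 0, runs 0→6
T7: waits 6, runs 6→10
T3: waits 10, runs 10→31
T1: waits 31, runs 31→40
T5: waits 40, runs 40→47
T2: waits 47, runs 47→65
T4: waits 65, runs 65→81
Sum = 0+6+10+31+40+47+65 = 199.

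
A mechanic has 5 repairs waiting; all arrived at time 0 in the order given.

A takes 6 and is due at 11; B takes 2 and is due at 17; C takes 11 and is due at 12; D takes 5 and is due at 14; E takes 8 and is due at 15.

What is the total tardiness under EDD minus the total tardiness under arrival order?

EDD (increasing due date): A C D E B.
A: 0→6, due 11, tardiness 0
C: 6→17, due 12, tardiness 5
D: 17→22, due 14, tardiness 8
E: 22→30, due 15, tardiness 15
B: 30→32, due 17, tardiness 15
Sum = 0+5+8+15+15 = 43.
FIFO (arrival order): A B C D E.
A: 0→6, due 11, tardiness 0
B: 6→8, due 17, tardiness 0
C: 8→19, due 12, tardiness 7
D: 19→24, due 14, tardiness 10
E: 24→32, due 15, tardiness 17
Sum = 0+0+7+10+17 = 34.
Difference = 43 − 34 = 9.

9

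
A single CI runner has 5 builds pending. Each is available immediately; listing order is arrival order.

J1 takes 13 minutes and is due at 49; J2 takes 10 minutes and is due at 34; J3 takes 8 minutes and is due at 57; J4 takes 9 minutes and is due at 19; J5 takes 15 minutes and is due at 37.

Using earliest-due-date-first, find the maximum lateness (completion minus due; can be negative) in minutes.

-2

EDD (increasing due date): J4 J2 J5 J1 J3.
J4: 0→9, due 19, lateness -10
J2: 9→19, due 34, lateness -15
J5: 19→34, due 37, lateness -3
J1: 34→47, due 49, lateness -2
J3: 47→55, due 57, lateness -2
Maximum = -2.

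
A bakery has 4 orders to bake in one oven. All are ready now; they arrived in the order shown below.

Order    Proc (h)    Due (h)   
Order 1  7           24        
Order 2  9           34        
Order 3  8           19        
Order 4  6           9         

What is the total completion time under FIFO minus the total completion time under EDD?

FIFO (arrival order): Order 1 Order 2 Order 3 Order 4.
Order 1: 0→7
Order 2: 7→16
Order 3: 16→24
Order 4: 24→30
Sum = 7+16+24+30 = 77.
EDD (increasing due date): Order 4 Order 3 Order 1 Order 2.
Order 4: 0→6
Order 3: 6→14
Order 1: 14→21
Order 2: 21→30
Sum = 6+14+21+30 = 71.
Difference = 77 − 71 = 6.

6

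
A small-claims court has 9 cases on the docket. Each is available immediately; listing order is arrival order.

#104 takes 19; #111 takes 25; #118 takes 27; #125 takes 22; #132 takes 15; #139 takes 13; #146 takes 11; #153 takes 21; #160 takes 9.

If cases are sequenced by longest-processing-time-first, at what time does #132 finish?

129

LPT (decreasing processing time): #118 #111 #125 #153 #104 #132 #139 #146 #160.
#118: 0→27
#111: 27→52
#125: 52→74
#153: 74→95
#104: 95→114
#132: 114→129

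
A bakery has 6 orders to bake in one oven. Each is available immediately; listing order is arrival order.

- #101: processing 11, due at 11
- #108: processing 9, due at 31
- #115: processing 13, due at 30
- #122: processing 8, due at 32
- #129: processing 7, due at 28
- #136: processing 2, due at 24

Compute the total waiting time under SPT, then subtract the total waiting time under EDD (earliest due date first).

SPT (increasing processing time): #136 #129 #122 #108 #101 #115.
#136: waits 0, runs 0→2
#129: waits 2, runs 2→9
#122: waits 9, runs 9→17
#108: waits 17, runs 17→26
#101: waits 26, runs 26→37
#115: waits 37, runs 37→50
Sum = 0+2+9+17+26+37 = 91.
EDD (increasing due date): #101 #136 #129 #115 #108 #122.
#101: waits 0, runs 0→11
#136: waits 11, runs 11→13
#129: waits 13, runs 13→20
#115: waits 20, runs 20→33
#108: waits 33, runs 33→42
#122: waits 42, runs 42→50
Sum = 0+11+13+20+33+42 = 119.
Difference = 91 − 119 = -28.

-28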